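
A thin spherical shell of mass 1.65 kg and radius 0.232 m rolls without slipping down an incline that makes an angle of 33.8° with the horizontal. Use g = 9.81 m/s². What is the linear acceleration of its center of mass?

Translation along the incline: Mg sinθ − f = Ma.
Rotation about the center: fR = Iα with I = (2/3)MR². No-slip gives a = αR, so f = (I/R²)a = (2/3)M a.
Substituting: Mg sinθ = (1 + 0.6667)Ma, so a = g sinθ/(1 + 0.6667) = (9.81) sin 33.8° / 1.667 = 3.274 m/s².

a ≈ 3.27 m/s²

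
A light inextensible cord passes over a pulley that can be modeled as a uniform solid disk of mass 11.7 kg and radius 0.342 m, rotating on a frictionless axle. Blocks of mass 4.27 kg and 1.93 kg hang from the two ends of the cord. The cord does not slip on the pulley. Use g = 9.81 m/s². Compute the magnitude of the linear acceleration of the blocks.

a ≈ 1.91 m/s²

I = ½MR² = (1/2)(11.7)(0.342)² = 0.6842 kg·m².
Heavier block: m₁g − T₁ = m₁a. Lighter block: T₂ − m₂g = m₂a.
Pulley: (T₁ − T₂)R = Iα = I(a/R), so T₁ − T₂ = (I/R²)a = (1/2)M_p a = 5.850·a.
Adding the three: (m₁ − m₂)g = (m₁ + m₂ + 5.850)a, so a = (4.27 − 1.93)(9.81)/(4.27 + 1.93 + 5.850) = 1.905 m/s².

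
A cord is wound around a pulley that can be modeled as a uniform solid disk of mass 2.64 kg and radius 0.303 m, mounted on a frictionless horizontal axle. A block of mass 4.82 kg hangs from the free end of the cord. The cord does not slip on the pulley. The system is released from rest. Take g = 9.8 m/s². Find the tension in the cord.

T ≈ 10.2 N

I = ½MR² = (1/2)(2.64)(0.303)² = 0.1212 kg·m².
Block: mg − T = ma. Pulley: TR = Iα. No-slip: a = αR, so T = (I/R²)a = 1.320·a.
Then mg = (m + 1.320)a, so a = (4.82)(9.8)/(4.82 + 1.320) = 7.693 m/s².
T = 1.320·a = 10.15 N.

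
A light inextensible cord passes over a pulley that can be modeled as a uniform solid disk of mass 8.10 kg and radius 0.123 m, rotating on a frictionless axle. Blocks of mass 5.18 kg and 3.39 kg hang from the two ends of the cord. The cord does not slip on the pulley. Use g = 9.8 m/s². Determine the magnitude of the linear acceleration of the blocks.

a ≈ 1.39 m/s²

I = ½MR² = (1/2)(8.10)(0.123)² = 0.06127 kg·m².
Heavier block: m₁g − T₁ = m₁a. Lighter block: T₂ − m₂g = m₂a.
Pulley: (T₁ − T₂)R = Iα = I(a/R), so T₁ − T₂ = (I/R²)a = (1/2)M_p a = 4.050·a.
Adding the three: (m₁ − m₂)g = (m₁ + m₂ + 4.050)a, so a = (5.18 − 3.39)(9.8)/(5.18 + 3.39 + 4.050) = 1.390 m/s².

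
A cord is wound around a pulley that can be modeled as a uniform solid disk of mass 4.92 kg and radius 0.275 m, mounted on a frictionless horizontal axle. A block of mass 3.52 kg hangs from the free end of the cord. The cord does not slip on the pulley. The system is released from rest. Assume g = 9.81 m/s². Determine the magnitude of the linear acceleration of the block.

I = ½MR² = (1/2)(4.92)(0.275)² = 0.1860 kg·m².
Block: mg − T = ma. Pulley: TR = Iα. No-slip: a = αR, so T = (I/R²)a = 2.460·a.
Then mg = (m + 2.460)a, so a = (3.52)(9.81)/(3.52 + 2.460) = 5.774 m/s².

a ≈ 5.77 m/s²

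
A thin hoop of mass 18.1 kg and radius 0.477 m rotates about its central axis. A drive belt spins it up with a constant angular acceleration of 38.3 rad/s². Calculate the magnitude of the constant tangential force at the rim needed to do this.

I = MR² = (18.1)(0.477)² = 4.118 kg·m².
The required torque is τ = Iα = (4.118)(38.30) = 157.7 N·m.
A tangential force at the rim gives τ = FR, so F = τ/R = 157.7/0.477 = 330.7 N.

F ≈ 331 N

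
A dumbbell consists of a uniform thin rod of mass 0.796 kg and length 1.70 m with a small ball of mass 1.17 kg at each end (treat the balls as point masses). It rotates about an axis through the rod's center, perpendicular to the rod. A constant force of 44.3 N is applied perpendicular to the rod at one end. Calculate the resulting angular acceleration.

I_rod = (1/12)ML² = (1/12)(0.796)(1.70)² = 0.1917 kg·m².
I_balls = 2·m·(L/2)² = 2(1.17)(0.8500)² = 1.691 kg·m².
Total I = 1.882 kg·m².
τ = F·(L/2) = (44.3)(0.850) = 37.65 N·m.
α = τ/I = 37.65/1.882 = 20.00 rad/s².

α ≈ 20.0 rad/s²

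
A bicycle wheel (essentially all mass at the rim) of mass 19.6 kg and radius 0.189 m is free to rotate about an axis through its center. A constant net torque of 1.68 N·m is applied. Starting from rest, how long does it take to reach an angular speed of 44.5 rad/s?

I = MR² = (19.6)(0.189)² = 0.7001 kg·m².
α = τ/I = 1.68/0.7001 = 2.400 rad/s².
ω = αt ⇒ t = ω/α = 44.5/2.400 = 18.55 s.

t ≈ 18.5 s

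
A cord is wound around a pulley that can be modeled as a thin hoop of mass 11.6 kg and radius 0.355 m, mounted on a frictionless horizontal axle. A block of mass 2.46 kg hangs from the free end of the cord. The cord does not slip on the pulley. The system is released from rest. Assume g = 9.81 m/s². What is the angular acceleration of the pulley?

α ≈ 4.83 rad/s²

I = MR² = (11.6)(0.355)² = 1.462 kg·m².
Block: mg − T = ma. Pulley: TR = Iα. No-slip: a = αR, so T = (I/R²)a = 11.60·a.
Then mg = (m + 11.60)a, so a = (2.46)(9.81)/(2.46 + 11.60) = 1.716 m/s².
α = a/R = 1.716/0.355 = 4.835 rad/s².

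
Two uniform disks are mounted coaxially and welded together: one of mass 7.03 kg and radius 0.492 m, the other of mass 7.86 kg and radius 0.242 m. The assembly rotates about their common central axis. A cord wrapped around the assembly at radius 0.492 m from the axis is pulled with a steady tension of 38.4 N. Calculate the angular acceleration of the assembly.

I = ½M₁R₁² + ½M₂R₂² = ½(7.03)(0.492)² + ½(7.86)(0.242)² = 1.081 kg·m².
τ = F r = (38.4)(0.492) = 18.89 N·m.
α = τ/I = 18.89/1.081 = 17.48 rad/s².

α ≈ 17.5 rad/s²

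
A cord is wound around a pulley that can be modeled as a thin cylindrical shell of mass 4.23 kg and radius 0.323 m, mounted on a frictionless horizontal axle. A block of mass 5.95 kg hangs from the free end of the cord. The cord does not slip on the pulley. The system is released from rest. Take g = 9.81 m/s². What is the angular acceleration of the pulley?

I = MR² = (4.23)(0.323)² = 0.4413 kg·m².
Block: mg − T = ma. Pulley: TR = Iα. No-slip: a = αR, so T = (I/R²)a = 4.230·a.
Then mg = (m + 4.230)a, so a = (5.95)(9.81)/(5.95 + 4.230) = 5.734 m/s².
α = a/R = 5.734/0.323 = 17.75 rad/s².

α ≈ 17.8 rad/s²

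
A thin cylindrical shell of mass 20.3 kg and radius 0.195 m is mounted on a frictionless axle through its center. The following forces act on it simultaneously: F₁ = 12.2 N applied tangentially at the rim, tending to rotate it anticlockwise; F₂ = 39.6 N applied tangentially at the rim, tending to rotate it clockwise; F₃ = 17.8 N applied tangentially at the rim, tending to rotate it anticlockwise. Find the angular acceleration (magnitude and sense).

I = MR² = (20.3)(0.195)² = 0.7719 kg·m².
Taking anticlockwise as positive: τ₁ = +(12.2)(0.195) = +2.379 N·m; τ₂ = −(39.6)(0.195) = −7.722 N·m; τ₃ = +(17.8)(0.195) = +3.471 N·m.
Net torque τ = -1.872 N·m.
α = τ/I = -1.872/0.7719 = -2.425 rad/s².

α ≈ 2.43 rad/s², clockwise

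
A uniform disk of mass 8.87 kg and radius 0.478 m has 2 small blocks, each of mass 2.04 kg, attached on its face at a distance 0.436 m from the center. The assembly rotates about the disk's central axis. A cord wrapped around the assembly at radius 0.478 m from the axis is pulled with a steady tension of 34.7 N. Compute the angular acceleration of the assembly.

α ≈ 9.27 rad/s²

I_disk = ½MR² = ½(8.87)(0.478)² = 1.013 kg·m².
I_blocks = 2·m·r² = 2(2.04)(0.436)² = 0.7756 kg·m².
Total I = 1.789 kg·m².
τ = F r = (34.7)(0.478) = 16.59 N·m.
α = τ/I = 16.59/1.789 = 9.272 rad/s².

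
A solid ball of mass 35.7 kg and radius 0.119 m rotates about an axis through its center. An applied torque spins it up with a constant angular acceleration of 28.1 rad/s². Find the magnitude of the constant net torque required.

I = (2/5)MR² = (2/5)(35.7)(0.119)² = 0.2022 kg·m².
τ = Iα = (0.2022)(28.10) = 5.682 N·m.

τ ≈ 5.68 N·m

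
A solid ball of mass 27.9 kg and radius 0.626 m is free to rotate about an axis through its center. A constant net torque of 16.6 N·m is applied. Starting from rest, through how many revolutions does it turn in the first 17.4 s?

I = (2/5)MR² = (2/5)(27.9)(0.626)² = 4.373 kg·m².
α = τ/I = 16.6/4.373 = 3.796 rad/s².
θ = ½αt² = ½(3.796)(17.4)² = 574.6 rad.
Revolutions = θ/(2π) = 91.45.

≈ 91.5 revolutions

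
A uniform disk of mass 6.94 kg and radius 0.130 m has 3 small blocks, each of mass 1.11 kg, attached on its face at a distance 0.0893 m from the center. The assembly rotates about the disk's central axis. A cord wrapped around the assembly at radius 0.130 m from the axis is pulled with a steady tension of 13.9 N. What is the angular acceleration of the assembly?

I_disk = ½MR² = ½(6.94)(0.130)² = 0.05864 kg·m².
I_blocks = 3·m·r² = 3(1.11)(0.0893)² = 0.02656 kg·m².
Total I = 0.08520 kg·m².
τ = F r = (13.9)(0.130) = 1.807 N·m.
α = τ/I = 1.807/0.08520 = 21.21 rad/s².

α ≈ 21.2 rad/s²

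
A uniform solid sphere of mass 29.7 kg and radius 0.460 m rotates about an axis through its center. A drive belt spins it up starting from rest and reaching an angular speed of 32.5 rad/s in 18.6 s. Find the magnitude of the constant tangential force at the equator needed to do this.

I = (2/5)MR² = (2/5)(29.7)(0.460)² = 2.514 kg·m².
α = Δω/Δt = (32.5 − 0)/18.6 = 1.747 rad/s².
The required torque is τ = Iα = (2.514)(1.747) = 4.392 N·m.
A tangential force at the equator gives τ = FR, so F = τ/R = 4.392/0.460 = 9.549 N.

F ≈ 9.55 N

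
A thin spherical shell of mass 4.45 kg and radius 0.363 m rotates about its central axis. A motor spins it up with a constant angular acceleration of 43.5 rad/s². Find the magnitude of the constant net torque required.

I = (2/3)MR² = (2/3)(4.45)(0.363)² = 0.3909 kg·m².
τ = Iα = (0.3909)(43.50) = 17.00 N·m.

τ ≈ 17.0 N·m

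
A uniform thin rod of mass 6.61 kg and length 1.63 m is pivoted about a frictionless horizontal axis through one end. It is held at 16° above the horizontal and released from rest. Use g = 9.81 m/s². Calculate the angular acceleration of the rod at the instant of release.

About the pivot, I = (1/3)ML² = (1/3)(6.61)(1.63)² = 5.854 kg·m².
The weight acts at the center, a distance L/2 = 0.8150 m from the pivot; τ = Mg(L/2) cos 16° = 50.80 N·m.
α = τ/I = 50.80/5.854 = 8.678 rad/s².

α ≈ 8.68 rad/s²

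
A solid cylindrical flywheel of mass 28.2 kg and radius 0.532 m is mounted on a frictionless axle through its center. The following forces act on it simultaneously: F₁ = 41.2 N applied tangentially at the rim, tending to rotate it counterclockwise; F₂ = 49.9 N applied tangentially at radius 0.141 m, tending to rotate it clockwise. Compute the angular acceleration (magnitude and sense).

I = ½MR² = (1/2)(28.2)(0.532)² = 3.991 kg·m².
Taking counterclockwise as positive: τ₁ = +(41.2)(0.532) = +21.92 N·m; τ₂ = −(49.9)(0.141) = −7.036 N·m.
Net torque τ = 14.88 N·m.
α = τ/I = 14.88/3.991 = 3.729 rad/s².

α ≈ 3.73 rad/s², counterclockwise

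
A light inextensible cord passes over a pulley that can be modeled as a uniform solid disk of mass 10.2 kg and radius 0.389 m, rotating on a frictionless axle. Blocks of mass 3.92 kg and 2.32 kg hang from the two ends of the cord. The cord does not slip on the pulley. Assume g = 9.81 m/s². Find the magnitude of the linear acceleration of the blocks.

a ≈ 1.38 m/s²

I = ½MR² = (1/2)(10.2)(0.389)² = 0.7717 kg·m².
Heavier block: m₁g − T₁ = m₁a. Lighter block: T₂ − m₂g = m₂a.
Pulley: (T₁ − T₂)R = Iα = I(a/R), so T₁ − T₂ = (I/R²)a = (1/2)M_p a = 5.100·a.
Adding the three: (m₁ − m₂)g = (m₁ + m₂ + 5.100)a, so a = (3.92 − 2.32)(9.81)/(3.92 + 2.32 + 5.100) = 1.384 m/s².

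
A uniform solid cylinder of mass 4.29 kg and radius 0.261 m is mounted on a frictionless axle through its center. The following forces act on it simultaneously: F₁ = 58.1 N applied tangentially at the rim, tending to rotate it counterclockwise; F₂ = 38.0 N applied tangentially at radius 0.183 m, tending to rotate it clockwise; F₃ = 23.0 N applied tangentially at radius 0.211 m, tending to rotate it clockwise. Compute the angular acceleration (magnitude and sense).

I = ½MR² = (1/2)(4.29)(0.261)² = 0.1461 kg·m².
Taking counterclockwise as positive: τ₁ = +(58.1)(0.261) = +15.16 N·m; τ₂ = −(38.0)(0.183) = −6.954 N·m; τ₃ = −(23.0)(0.211) = −4.853 N·m.
Net torque τ = 3.357 N·m.
α = τ/I = 3.357/0.1461 = 22.98 rad/s².

α ≈ 23.0 rad/s², counterclockwise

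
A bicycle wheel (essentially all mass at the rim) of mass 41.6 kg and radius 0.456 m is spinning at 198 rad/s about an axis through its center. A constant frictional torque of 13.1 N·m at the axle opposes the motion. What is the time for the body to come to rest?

t ≈ 131 s

I = MR² = (41.6)(0.456)² = 8.650 kg·m².
The net torque has magnitude 13.1 N·m, opposing ω.
|α| = τ/I = 13.10/8.650 = 1.514 rad/s² (deceleration).
0 = ω₀ − |α|t ⇒ t = ω₀/|α| = 198/1.514 = 130.7 s.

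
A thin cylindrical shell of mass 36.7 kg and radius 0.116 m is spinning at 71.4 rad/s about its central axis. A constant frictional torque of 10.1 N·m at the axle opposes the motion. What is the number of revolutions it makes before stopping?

I = MR² = (36.7)(0.116)² = 0.4938 kg·m².
The net torque has magnitude 10.1 N·m, opposing ω.
|α| = τ/I = 10.10/0.4938 = 20.45 rad/s² (deceleration).
ω² = ω₀² − 2|α|θ with ω = 0 ⇒ θ = ω₀²/(2|α|) = 124.6 rad = 19.84 rev.

≈ 19.8 revolutions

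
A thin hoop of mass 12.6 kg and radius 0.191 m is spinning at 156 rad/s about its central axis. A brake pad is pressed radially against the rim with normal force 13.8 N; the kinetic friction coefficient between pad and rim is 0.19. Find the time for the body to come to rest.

I = MR² = (12.6)(0.191)² = 0.4597 kg·m².
Friction force f = μN = (0.19)(13.8) = 2.622 N at the rim; torque magnitude τ = fR = 0.5008 N·m, opposing ω.
|α| = τ/I = 0.5008/0.4597 = 1.090 rad/s² (deceleration).
0 = ω₀ − |α|t ⇒ t = ω₀/|α| = 156/1.090 = 143.2 s.

t ≈ 143 s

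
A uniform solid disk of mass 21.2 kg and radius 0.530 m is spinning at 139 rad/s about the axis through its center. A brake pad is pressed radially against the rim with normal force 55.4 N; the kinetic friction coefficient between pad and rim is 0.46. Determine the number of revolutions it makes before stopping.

I = ½MR² = (1/2)(21.2)(0.530)² = 2.978 kg·m².
Friction force f = μN = (0.46)(55.4) = 25.48 N at the rim; torque magnitude τ = fR = 13.51 N·m, opposing ω.
|α| = τ/I = 13.51/2.978 = 4.536 rad/s² (deceleration).
ω² = ω₀² − 2|α|θ with ω = 0 ⇒ θ = ω₀²/(2|α|) = 2130 rad = 338.9 rev.

≈ 339 revolutions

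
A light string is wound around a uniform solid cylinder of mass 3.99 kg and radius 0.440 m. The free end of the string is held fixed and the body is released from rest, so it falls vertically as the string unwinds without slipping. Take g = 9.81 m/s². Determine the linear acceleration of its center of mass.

a ≈ 6.54 m/s²

Translation: Mg − T = Ma. Rotation about the center: TR = Iα with I = ½MR².
With a = αR: T = (I/R²)a = (1/2)M a, so Mg = (1 + 0.5000)Ma.
a = g/(1 + 0.5000) = 9.81/1.500 = 6.540 m/s².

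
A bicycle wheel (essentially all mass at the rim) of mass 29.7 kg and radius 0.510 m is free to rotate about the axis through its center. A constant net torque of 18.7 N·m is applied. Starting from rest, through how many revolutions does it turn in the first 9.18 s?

≈ 16.2 revolutions

I = MR² = (29.7)(0.510)² = 7.725 kg·m².
α = τ/I = 18.7/7.725 = 2.421 rad/s².
θ = ½αt² = ½(2.421)(9.18)² = 102.0 rad.
Revolutions = θ/(2π) = 16.23.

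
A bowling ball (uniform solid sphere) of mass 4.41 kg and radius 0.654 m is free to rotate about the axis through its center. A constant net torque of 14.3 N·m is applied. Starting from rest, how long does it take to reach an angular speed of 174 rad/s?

I = (2/5)MR² = (2/5)(4.41)(0.654)² = 0.7545 kg·m².
α = τ/I = 14.3/0.7545 = 18.95 rad/s².
ω = αt ⇒ t = ω/α = 174/18.95 = 9.181 s.

t ≈ 9.18 s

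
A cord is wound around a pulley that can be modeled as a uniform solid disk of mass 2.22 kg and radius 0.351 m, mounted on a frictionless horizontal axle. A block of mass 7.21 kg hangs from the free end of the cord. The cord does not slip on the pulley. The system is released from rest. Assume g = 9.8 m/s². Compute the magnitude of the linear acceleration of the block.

a ≈ 8.49 m/s²

I = ½MR² = (1/2)(2.22)(0.351)² = 0.1368 kg·m².
Block: mg − T = ma. Pulley: TR = Iα. No-slip: a = αR, so T = (I/R²)a = 1.110·a.
Then mg = (m + 1.110)a, so a = (7.21)(9.8)/(7.21 + 1.110) = 8.493 m/s².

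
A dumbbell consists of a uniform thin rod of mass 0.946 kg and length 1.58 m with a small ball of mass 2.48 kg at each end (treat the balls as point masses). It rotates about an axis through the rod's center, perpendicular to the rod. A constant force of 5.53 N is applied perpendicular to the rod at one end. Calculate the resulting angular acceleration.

α ≈ 1.33 rad/s²

I_rod = (1/12)ML² = (1/12)(0.946)(1.58)² = 0.1968 kg·m².
I_balls = 2·m·(L/2)² = 2(2.48)(0.7900)² = 3.096 kg·m².
Total I = 3.292 kg·m².
τ = F·(L/2) = (5.53)(0.790) = 4.369 N·m.
α = τ/I = 4.369/3.292 = 1.327 rad/s².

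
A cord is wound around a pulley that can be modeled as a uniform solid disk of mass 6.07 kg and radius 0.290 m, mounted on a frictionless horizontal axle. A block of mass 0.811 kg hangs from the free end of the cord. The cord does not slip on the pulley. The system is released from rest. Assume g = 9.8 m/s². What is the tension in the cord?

T ≈ 6.27 N

I = ½MR² = (1/2)(6.07)(0.290)² = 0.2552 kg·m².
Block: mg − T = ma. Pulley: TR = Iα. No-slip: a = αR, so T = (I/R²)a = 3.035·a.
Then mg = (m + 3.035)a, so a = (0.811)(9.8)/(0.811 + 3.035) = 2.067 m/s².
T = 3.035·a = 6.272 N.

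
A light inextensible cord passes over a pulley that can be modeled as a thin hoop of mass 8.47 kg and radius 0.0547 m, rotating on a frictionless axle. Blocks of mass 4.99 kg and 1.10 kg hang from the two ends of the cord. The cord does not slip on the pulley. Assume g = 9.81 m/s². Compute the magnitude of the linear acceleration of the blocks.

a ≈ 2.62 m/s²

I = MR² = (8.47)(0.0547)² = 0.02534 kg·m².
Heavier block: m₁g − T₁ = m₁a. Lighter block: T₂ − m₂g = m₂a.
Pulley: (T₁ − T₂)R = Iα = I(a/R), so T₁ − T₂ = (I/R²)a = 1·M_p a = 8.470·a.
Adding the three: (m₁ − m₂)g = (m₁ + m₂ + 8.470)a, so a = (4.99 − 1.10)(9.81)/(4.99 + 1.10 + 8.470) = 2.621 m/s².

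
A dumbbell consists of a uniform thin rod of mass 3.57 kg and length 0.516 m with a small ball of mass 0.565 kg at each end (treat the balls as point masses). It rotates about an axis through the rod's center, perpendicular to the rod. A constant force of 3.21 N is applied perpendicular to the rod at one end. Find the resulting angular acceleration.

I_rod = (1/12)ML² = (1/12)(3.57)(0.516)² = 0.07921 kg·m².
I_balls = 2·m·(L/2)² = 2(0.565)(0.2580)² = 0.07522 kg·m².
Total I = 0.1544 kg·m².
τ = F·(L/2) = (3.21)(0.258) = 0.8282 N·m.
α = τ/I = 0.8282/0.1544 = 5.363 rad/s².

α ≈ 5.36 rad/s²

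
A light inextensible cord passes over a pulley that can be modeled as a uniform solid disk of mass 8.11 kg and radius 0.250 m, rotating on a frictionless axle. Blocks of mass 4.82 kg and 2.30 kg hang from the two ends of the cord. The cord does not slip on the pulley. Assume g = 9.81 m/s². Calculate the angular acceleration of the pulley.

α ≈ 8.85 rad/s²

I = ½MR² = (1/2)(8.11)(0.250)² = 0.2534 kg·m².
Heavier block: m₁g − T₁ = m₁a. Lighter block: T₂ − m₂g = m₂a.
Pulley: (T₁ − T₂)R = Iα = I(a/R), so T₁ − T₂ = (I/R²)a = (1/2)M_p a = 4.055·a.
Adding the three: (m₁ − m₂)g = (m₁ + m₂ + 4.055)a, so a = (4.82 − 2.30)(9.81)/(4.82 + 2.30 + 4.055) = 2.212 m/s².
α = a/R = 2.212/0.250 = 8.849 rad/s².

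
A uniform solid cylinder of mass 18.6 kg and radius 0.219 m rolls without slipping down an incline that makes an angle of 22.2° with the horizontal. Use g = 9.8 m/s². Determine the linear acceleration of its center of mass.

Translation along the incline: Mg sinθ − f = Ma.
Rotation about the center: fR = Iα with I = ½MR². No-slip gives a = αR, so f = (I/R²)a = (1/2)M a.
Substituting: Mg sinθ = (1 + 0.5000)Ma, so a = g sinθ/(1 + 0.5000) = (9.8) sin 22.2° / 1.500 = 2.469 m/s².

a ≈ 2.47 m/s²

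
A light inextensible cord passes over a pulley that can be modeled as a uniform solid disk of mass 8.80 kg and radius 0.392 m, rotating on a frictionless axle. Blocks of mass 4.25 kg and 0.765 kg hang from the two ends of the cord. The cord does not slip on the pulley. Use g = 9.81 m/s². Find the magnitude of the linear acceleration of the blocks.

I = ½MR² = (1/2)(8.80)(0.392)² = 0.6761 kg·m².
Heavier block: m₁g − T₁ = m₁a. Lighter block: T₂ − m₂g = m₂a.
Pulley: (T₁ − T₂)R = Iα = I(a/R), so T₁ − T₂ = (I/R²)a = (1/2)M_p a = 4.400·a.
Adding the three: (m₁ − m₂)g = (m₁ + m₂ + 4.400)a, so a = (4.25 − 0.765)(9.81)/(4.25 + 0.765 + 4.400) = 3.631 m/s².

a ≈ 3.63 m/s²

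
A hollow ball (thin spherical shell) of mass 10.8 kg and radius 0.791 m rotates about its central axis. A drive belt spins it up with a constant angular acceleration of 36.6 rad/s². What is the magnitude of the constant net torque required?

I = (2/3)MR² = (2/3)(10.8)(0.791)² = 4.505 kg·m².
τ = Iα = (4.505)(36.60) = 164.9 N·m.

τ ≈ 165 N·m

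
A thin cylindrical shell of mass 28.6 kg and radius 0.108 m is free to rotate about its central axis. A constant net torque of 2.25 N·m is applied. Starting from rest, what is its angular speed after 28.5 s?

I = MR² = (28.6)(0.108)² = 0.3336 kg·m².
α = τ/I = 2.25/0.3336 = 6.745 rad/s².
ω = ω₀ + αt = 0 + (6.745)(28.5) = 192.2 rad/s.

ω ≈ 192 rad/s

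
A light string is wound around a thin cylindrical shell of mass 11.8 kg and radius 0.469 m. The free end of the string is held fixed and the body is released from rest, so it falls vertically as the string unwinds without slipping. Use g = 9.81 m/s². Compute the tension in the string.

T ≈ 57.9 N

Translation: Mg − T = Ma. Rotation about the center: TR = Iα with I = MR².
With a = αR: T = (I/R²)a = M a, so Mg = (1 + 1.000)Ma.
a = g/(1 + 1.000) = 9.81/2.000 = 4.905 m/s².
T = 1.000·M·a = (1.000)(11.8)(4.905) = 57.88 N.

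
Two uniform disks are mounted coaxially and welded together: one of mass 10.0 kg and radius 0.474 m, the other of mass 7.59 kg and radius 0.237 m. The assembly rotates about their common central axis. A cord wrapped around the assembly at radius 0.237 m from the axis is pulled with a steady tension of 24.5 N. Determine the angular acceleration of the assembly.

α ≈ 4.34 rad/s²

I = ½M₁R₁² + ½M₂R₂² = ½(10.0)(0.474)² + ½(7.59)(0.237)² = 1.337 kg·m².
τ = F r = (24.5)(0.237) = 5.806 N·m.
α = τ/I = 5.806/1.337 = 4.344 rad/s².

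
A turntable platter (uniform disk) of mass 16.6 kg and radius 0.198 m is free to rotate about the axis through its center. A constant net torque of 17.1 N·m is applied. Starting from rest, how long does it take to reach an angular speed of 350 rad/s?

t ≈ 6.66 s

I = ½MR² = (1/2)(16.6)(0.198)² = 0.3254 kg·m².
α = τ/I = 17.1/0.3254 = 52.55 rad/s².
ω = αt ⇒ t = ω/α = 350/52.55 = 6.660 s.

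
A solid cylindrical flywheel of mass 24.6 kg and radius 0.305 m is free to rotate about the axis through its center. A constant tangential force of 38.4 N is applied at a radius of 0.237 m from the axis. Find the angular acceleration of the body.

α ≈ 7.95 rad/s²

I = ½MR² = (1/2)(24.6)(0.305)² = 1.144 kg·m².
τ = F·r = (38.4)(0.237) = 9.101 N·m.
From τ = Iα: α = 9.101/1.144 = 7.954 rad/s².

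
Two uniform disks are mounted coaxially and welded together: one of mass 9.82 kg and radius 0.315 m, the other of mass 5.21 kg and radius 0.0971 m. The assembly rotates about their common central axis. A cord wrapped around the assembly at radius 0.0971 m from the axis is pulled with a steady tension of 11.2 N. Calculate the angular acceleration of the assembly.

α ≈ 2.13 rad/s²

I = ½M₁R₁² + ½M₂R₂² = ½(9.82)(0.315)² + ½(5.21)(0.0971)² = 0.5118 kg·m².
τ = F r = (11.2)(0.0971) = 1.088 N·m.
α = τ/I = 1.088/0.5118 = 2.125 rad/s².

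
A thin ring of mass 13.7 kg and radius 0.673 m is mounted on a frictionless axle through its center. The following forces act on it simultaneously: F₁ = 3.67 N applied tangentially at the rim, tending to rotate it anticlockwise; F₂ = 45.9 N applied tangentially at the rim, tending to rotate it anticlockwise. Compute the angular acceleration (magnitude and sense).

I = MR² = (13.7)(0.673)² = 6.205 kg·m².
Taking anticlockwise as positive: τ₁ = +(3.67)(0.673) = +2.470 N·m; τ₂ = +(45.9)(0.673) = +30.89 N·m.
Net torque τ = 33.36 N·m.
α = τ/I = 33.36/6.205 = 5.376 rad/s².

α ≈ 5.38 rad/s², anticlockwise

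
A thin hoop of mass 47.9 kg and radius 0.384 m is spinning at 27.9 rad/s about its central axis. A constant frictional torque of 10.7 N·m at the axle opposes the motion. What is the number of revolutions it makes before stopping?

≈ 40.9 revolutions

I = MR² = (47.9)(0.384)² = 7.063 kg·m².
The net torque has magnitude 10.7 N·m, opposing ω.
|α| = τ/I = 10.70/7.063 = 1.515 rad/s² (deceleration).
ω² = ω₀² − 2|α|θ with ω = 0 ⇒ θ = ω₀²/(2|α|) = 256.9 rad = 40.89 rev.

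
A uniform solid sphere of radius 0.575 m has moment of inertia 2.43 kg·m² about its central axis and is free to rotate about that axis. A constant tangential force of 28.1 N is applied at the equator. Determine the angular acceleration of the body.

τ = F R = (28.1)(0.575) = 16.16 N·m.
From τ = Iα: α = 16.16/2.430 = 6.649 rad/s².

α ≈ 6.65 rad/s²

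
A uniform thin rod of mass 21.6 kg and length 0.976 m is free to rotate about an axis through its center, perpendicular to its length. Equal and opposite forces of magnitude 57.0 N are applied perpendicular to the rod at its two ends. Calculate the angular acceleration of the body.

I = (1/12)ML² = (1/12)(21.6)(0.976)² = 1.715 kg·m².
The couple gives τ = F·(L/2) + F·(L/2) = F L = (57.0)(0.976) = 55.63 N·m.
From τ = Iα: α = 55.63/1.715 = 32.45 rad/s².

α ≈ 32.4 rad/s²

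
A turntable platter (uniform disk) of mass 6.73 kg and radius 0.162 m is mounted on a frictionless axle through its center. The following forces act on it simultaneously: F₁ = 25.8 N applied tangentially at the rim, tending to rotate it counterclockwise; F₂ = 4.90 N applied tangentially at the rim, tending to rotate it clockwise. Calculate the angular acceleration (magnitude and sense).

α ≈ 38.3 rad/s², counterclockwise

I = ½MR² = (1/2)(6.73)(0.162)² = 0.08831 kg·m².
Taking counterclockwise as positive: τ₁ = +(25.8)(0.162) = +4.180 N·m; τ₂ = −(4.90)(0.162) = −0.7938 N·m.
Net torque τ = 3.386 N·m.
α = τ/I = 3.386/0.08831 = 38.34 rad/s².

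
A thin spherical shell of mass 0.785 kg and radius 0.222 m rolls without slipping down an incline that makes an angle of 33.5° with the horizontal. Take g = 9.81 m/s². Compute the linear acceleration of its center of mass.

a ≈ 3.25 m/s²

Translation along the incline: Mg sinθ − f = Ma.
Rotation about the center: fR = Iα with I = (2/3)MR². No-slip gives a = αR, so f = (I/R²)a = (2/3)M a.
Substituting: Mg sinθ = (1 + 0.6667)Ma, so a = g sinθ/(1 + 0.6667) = (9.81) sin 33.5° / 1.667 = 3.249 m/s².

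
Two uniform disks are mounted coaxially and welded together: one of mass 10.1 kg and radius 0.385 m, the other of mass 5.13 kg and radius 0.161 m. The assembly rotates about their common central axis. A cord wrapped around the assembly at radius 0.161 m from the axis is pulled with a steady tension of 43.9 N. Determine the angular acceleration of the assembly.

α ≈ 8.67 rad/s²

I = ½M₁R₁² + ½M₂R₂² = ½(10.1)(0.385)² + ½(5.13)(0.161)² = 0.8150 kg·m².
τ = F r = (43.9)(0.161) = 7.068 N·m.
α = τ/I = 7.068/0.8150 = 8.672 rad/s².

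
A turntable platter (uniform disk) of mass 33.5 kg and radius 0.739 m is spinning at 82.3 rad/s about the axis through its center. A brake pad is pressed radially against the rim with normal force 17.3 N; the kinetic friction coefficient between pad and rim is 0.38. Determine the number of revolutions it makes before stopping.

≈ 1010 revolutions

I = ½MR² = (1/2)(33.5)(0.739)² = 9.148 kg·m².
Friction force f = μN = (0.38)(17.3) = 6.574 N at the rim; torque magnitude τ = fR = 4.858 N·m, opposing ω.
|α| = τ/I = 4.858/9.148 = 0.5311 rad/s² (deceleration).
ω² = ω₀² − 2|α|θ with ω = 0 ⇒ θ = ω₀²/(2|α|) = 6377 rad = 1015 rev.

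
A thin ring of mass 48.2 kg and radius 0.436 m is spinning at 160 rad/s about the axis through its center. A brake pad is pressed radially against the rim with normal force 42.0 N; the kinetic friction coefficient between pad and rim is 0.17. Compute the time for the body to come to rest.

I = MR² = (48.2)(0.436)² = 9.163 kg·m².
Friction force f = μN = (0.17)(42.0) = 7.140 N at the rim; torque magnitude τ = fR = 3.113 N·m, opposing ω.
|α| = τ/I = 3.113/9.163 = 0.3398 rad/s² (deceleration).
0 = ω₀ − |α|t ⇒ t = ω₀/|α| = 160/0.3398 = 470.9 s.

t ≈ 471 s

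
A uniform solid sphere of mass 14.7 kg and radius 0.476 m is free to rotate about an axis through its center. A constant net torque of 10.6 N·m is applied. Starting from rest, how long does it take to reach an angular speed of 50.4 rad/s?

I = (2/5)MR² = (2/5)(14.7)(0.476)² = 1.332 kg·m².
α = τ/I = 10.6/1.332 = 7.956 rad/s².
ω = αt ⇒ t = ω/α = 50.4/7.956 = 6.335 s.

t ≈ 6.33 s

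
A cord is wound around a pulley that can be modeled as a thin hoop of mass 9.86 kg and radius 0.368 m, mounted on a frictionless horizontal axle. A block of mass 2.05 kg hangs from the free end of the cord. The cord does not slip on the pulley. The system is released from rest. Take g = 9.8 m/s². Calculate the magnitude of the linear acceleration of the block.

I = MR² = (9.86)(0.368)² = 1.335 kg·m².
Block: mg − T = ma. Pulley: TR = Iα. No-slip: a = αR, so T = (I/R²)a = 9.860·a.
Then mg = (m + 9.860)a, so a = (2.05)(9.8)/(2.05 + 9.860) = 1.687 m/s².

a ≈ 1.69 m/s²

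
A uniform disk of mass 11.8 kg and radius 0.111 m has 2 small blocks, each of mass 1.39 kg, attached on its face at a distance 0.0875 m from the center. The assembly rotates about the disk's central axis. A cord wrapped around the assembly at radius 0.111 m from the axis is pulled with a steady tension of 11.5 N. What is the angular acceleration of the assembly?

α ≈ 13.6 rad/s²

I_disk = ½MR² = ½(11.8)(0.111)² = 0.07269 kg·m².
I_blocks = 2·m·r² = 2(1.39)(0.0875)² = 0.02128 kg·m².
Total I = 0.09398 kg·m².
τ = F r = (11.5)(0.111) = 1.276 N·m.
α = τ/I = 1.276/0.09398 = 13.58 rad/s².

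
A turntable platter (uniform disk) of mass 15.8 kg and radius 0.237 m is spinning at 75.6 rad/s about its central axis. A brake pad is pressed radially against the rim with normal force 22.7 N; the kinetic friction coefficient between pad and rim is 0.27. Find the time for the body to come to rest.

t ≈ 23.1 s

I = ½MR² = (1/2)(15.8)(0.237)² = 0.4437 kg·m².
Friction force f = μN = (0.27)(22.7) = 6.129 N at the rim; torque magnitude τ = fR = 1.453 N·m, opposing ω.
|α| = τ/I = 1.453/0.4437 = 3.274 rad/s² (deceleration).
0 = ω₀ − |α|t ⇒ t = ω₀/|α| = 75.6/3.274 = 23.09 s.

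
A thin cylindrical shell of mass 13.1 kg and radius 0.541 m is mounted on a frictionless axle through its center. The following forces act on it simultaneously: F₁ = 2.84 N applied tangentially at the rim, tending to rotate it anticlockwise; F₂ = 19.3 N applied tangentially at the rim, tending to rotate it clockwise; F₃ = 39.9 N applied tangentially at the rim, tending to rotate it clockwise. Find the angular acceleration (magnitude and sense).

I = MR² = (13.1)(0.541)² = 3.834 kg·m².
Taking anticlockwise as positive: τ₁ = +(2.84)(0.541) = +1.536 N·m; τ₂ = −(19.3)(0.541) = −10.44 N·m; τ₃ = −(39.9)(0.541) = −21.59 N·m.
Net torque τ = -30.49 N·m.
α = τ/I = -30.49/3.834 = -7.952 rad/s².

α ≈ 7.95 rad/s², clockwise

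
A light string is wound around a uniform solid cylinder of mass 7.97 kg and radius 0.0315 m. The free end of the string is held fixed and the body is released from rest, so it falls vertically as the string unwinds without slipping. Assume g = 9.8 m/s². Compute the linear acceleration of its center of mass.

Translation: Mg − T = Ma. Rotation about the center: TR = Iα with I = ½MR².
With a = αR: T = (I/R²)a = (1/2)M a, so Mg = (1 + 0.5000)Ma.
a = g/(1 + 0.5000) = 9.8/1.500 = 6.533 m/s².

a ≈ 6.53 m/s²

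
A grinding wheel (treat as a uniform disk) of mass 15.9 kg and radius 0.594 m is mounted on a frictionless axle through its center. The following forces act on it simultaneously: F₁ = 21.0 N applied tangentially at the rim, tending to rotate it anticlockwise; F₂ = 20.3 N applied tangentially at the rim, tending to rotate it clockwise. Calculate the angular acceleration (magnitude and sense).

α ≈ 0.148 rad/s², anticlockwise

I = ½MR² = (1/2)(15.9)(0.594)² = 2.805 kg·m².
Taking anticlockwise as positive: τ₁ = +(21.0)(0.594) = +12.47 N·m; τ₂ = −(20.3)(0.594) = −12.06 N·m.
Net torque τ = 0.4158 N·m.
α = τ/I = 0.4158/2.805 = 0.1482 rad/s².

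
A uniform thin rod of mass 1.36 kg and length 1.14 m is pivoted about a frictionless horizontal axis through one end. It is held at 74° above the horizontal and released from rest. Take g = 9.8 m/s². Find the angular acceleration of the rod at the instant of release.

α ≈ 3.55 rad/s²

About the pivot, I = (1/3)ML² = (1/3)(1.36)(1.14)² = 0.5892 kg·m².
The weight acts at the center, a distance L/2 = 0.5700 m from the pivot; τ = Mg(L/2) cos 74° = 2.094 N·m.
α = τ/I = 2.094/0.5892 = 3.554 rad/s².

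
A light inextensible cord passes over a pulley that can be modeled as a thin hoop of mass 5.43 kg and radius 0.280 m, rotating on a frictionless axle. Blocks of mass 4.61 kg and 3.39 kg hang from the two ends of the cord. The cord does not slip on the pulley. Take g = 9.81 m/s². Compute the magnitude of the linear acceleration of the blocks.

a ≈ 0.891 m/s²

I = MR² = (5.43)(0.280)² = 0.4257 kg·m².
Heavier block: m₁g − T₁ = m₁a. Lighter block: T₂ − m₂g = m₂a.
Pulley: (T₁ − T₂)R = Iα = I(a/R), so T₁ − T₂ = (I/R²)a = 1·M_p a = 5.430·a.
Adding the three: (m₁ − m₂)g = (m₁ + m₂ + 5.430)a, so a = (4.61 − 3.39)(9.81)/(4.61 + 3.39 + 5.430) = 0.8912 m/s².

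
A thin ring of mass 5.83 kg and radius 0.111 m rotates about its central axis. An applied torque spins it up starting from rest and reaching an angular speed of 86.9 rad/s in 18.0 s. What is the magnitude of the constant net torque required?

τ ≈ 0.347 N·m

I = MR² = (5.83)(0.111)² = 0.07183 kg·m².
α = Δω/Δt = (86.9 − 0)/18.0 = 4.828 rad/s².
τ = Iα = (0.07183)(4.828) = 0.3468 N·m.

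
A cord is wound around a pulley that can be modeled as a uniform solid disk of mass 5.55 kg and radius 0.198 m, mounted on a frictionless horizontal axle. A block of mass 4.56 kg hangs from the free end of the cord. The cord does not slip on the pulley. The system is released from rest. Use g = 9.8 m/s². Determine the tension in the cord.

I = ½MR² = (1/2)(5.55)(0.198)² = 0.1088 kg·m².
Block: mg − T = ma. Pulley: TR = Iα. No-slip: a = αR, so T = (I/R²)a = 2.775·a.
Then mg = (m + 2.775)a, so a = (4.56)(9.8)/(4.56 + 2.775) = 6.092 m/s².
T = 2.775·a = 16.91 N.

T ≈ 16.9 N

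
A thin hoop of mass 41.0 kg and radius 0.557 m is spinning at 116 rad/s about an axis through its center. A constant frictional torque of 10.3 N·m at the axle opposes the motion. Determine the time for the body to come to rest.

I = MR² = (41.0)(0.557)² = 12.72 kg·m².
The net torque has magnitude 10.3 N·m, opposing ω.
|α| = τ/I = 10.30/12.72 = 0.8097 rad/s² (deceleration).
0 = ω₀ − |α|t ⇒ t = ω₀/|α| = 116/0.8097 = 143.3 s.

t ≈ 143 s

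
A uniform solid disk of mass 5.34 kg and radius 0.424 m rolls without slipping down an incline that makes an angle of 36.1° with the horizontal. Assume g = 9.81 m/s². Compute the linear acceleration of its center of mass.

Translation along the incline: Mg sinθ − f = Ma.
Rotation about the center: fR = Iα with I = ½MR². No-slip gives a = αR, so f = (I/R²)a = (1/2)M a.
Substituting: Mg sinθ = (1 + 0.5000)Ma, so a = g sinθ/(1 + 0.5000) = (9.81) sin 36.1° / 1.500 = 3.853 m/s².

a ≈ 3.85 m/s²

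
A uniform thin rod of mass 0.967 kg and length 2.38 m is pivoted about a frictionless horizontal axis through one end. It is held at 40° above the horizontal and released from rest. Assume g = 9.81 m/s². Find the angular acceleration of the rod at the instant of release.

About the pivot, I = (1/3)ML² = (1/3)(0.967)(2.38)² = 1.826 kg·m².
The weight acts at the center, a distance L/2 = 1.190 m from the pivot; τ = Mg(L/2) cos 40° = 8.648 N·m.
α = τ/I = 8.648/1.826 = 4.736 rad/s².

α ≈ 4.74 rad/s²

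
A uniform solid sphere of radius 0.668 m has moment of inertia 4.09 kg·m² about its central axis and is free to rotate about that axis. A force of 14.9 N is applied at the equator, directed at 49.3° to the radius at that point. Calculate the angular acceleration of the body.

α ≈ 1.84 rad/s²

Only the tangential component produces torque: τ = F R sinθ = (14.9)(0.668) sin 49.3° = 7.546 N·m.
Newton's second law for rotation, τ = Iα, gives α = τ/I = 7.546/4.090 = 1.845 rad/s².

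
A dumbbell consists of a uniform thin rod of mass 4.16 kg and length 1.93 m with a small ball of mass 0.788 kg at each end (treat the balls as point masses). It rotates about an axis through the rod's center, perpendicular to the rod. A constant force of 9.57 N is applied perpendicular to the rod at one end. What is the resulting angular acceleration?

I_rod = (1/12)ML² = (1/12)(4.16)(1.93)² = 1.291 kg·m².
I_balls = 2·m·(L/2)² = 2(0.788)(0.9650)² = 1.468 kg·m².
Total I = 2.759 kg·m².
τ = F·(L/2) = (9.57)(0.965) = 9.235 N·m.
α = τ/I = 9.235/2.759 = 3.347 rad/s².

α ≈ 3.35 rad/s²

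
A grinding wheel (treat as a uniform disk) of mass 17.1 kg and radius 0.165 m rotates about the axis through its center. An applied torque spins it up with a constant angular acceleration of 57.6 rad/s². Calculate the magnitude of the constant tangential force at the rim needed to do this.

F ≈ 81.3 N

I = ½MR² = (1/2)(17.1)(0.165)² = 0.2328 kg·m².
The required torque is τ = Iα = (0.2328)(57.60) = 13.41 N·m.
A tangential force at the rim gives τ = FR, so F = τ/R = 13.41/0.165 = 81.26 N.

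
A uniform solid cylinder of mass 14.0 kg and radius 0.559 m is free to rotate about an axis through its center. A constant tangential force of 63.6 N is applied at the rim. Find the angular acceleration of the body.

I = ½MR² = (1/2)(14.0)(0.559)² = 2.187 kg·m².
τ = F R = (63.6)(0.559) = 35.55 N·m.
From τ = Iα: α = 35.55/2.187 = 16.25 rad/s².

α ≈ 16.3 rad/s²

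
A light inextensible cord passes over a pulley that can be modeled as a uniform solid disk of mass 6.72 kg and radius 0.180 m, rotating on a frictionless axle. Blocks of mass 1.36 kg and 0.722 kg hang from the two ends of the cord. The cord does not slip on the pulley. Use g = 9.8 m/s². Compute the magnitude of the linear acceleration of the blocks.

a ≈ 1.15 m/s²

I = ½MR² = (1/2)(6.72)(0.180)² = 0.1089 kg·m².
Heavier block: m₁g − T₁ = m₁a. Lighter block: T₂ − m₂g = m₂a.
Pulley: (T₁ − T₂)R = Iα = I(a/R), so T₁ − T₂ = (I/R²)a = (1/2)M_p a = 3.360·a.
Adding the three: (m₁ − m₂)g = (m₁ + m₂ + 3.360)a, so a = (1.36 − 0.722)(9.8)/(1.36 + 0.722 + 3.360) = 1.149 m/s².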